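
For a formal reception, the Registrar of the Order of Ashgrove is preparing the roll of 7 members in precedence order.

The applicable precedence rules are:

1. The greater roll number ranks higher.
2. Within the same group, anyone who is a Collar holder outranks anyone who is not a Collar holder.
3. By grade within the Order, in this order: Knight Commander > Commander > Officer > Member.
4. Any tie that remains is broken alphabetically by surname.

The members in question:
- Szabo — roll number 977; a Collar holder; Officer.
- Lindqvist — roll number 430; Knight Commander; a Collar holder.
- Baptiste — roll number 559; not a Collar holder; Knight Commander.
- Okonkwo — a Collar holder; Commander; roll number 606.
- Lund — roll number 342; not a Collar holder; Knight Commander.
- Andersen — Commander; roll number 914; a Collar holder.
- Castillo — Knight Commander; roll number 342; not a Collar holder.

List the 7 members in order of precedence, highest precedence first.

By roll number (higher first): Szabo (977); then Andersen (914); then Okonkwo (606); then Baptiste (559); then Lindqvist (430); then Castillo and Lund (both 342).
Castillo and Lund are each not a Collar holder, so the next rule applies.
Castillo and Lund are each Knight Commander, so the next rule applies.
Among Castillo and Lund, alphabetically by surname: Castillo before Lund.
Full order: Szabo, Andersen, Okonkwo, Baptiste, Lindqvist, Castillo, Lund.

Szabo, Andersen, Okonkwo, Baptiste, Lindqvist, Castillo, Lund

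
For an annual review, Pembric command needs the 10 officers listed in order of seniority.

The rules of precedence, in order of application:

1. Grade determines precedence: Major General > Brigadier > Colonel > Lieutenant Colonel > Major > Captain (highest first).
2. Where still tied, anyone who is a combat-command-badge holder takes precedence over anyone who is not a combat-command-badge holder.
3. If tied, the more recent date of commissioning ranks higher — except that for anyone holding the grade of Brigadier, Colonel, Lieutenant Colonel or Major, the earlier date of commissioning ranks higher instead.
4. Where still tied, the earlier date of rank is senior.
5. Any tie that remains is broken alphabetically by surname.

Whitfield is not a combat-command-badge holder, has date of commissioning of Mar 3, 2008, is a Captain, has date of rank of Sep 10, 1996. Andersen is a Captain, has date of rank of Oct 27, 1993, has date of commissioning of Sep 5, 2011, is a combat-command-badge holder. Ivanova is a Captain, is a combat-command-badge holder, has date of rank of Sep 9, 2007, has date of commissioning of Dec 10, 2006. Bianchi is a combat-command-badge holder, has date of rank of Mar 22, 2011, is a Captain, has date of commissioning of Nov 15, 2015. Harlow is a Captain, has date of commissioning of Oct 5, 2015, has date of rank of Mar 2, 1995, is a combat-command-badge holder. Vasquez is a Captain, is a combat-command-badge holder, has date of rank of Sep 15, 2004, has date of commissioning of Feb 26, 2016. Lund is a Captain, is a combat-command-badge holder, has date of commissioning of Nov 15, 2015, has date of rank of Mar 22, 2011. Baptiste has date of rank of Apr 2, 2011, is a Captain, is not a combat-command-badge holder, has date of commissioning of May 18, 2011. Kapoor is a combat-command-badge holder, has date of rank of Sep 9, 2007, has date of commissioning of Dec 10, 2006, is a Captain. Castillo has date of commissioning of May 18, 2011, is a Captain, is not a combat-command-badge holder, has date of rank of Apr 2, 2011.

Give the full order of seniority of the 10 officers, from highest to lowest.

Vasquez, Bianchi, Lund, Harlow, Andersen, Ivanova, Kapoor, Baptiste, Castillo, Whitfield

By grade: Vasquez, Bianchi, Lund, Harlow, Andersen, Ivanova, Kapoor, Baptiste, Castillo and Whitfield (Captain).
Among Vasquez, Bianchi, Lund, Harlow, Andersen, Ivanova, Kapoor, Baptiste, Castillo and Whitfield, a combat-command-badge holder before not a combat-command-badge holder: Vasquez, Bianchi, Lund, Harlow, Andersen, Ivanova and Kapoor (a combat-command-badge holder) before Baptiste, Castillo and Whitfield (not a combat-command-badge holder).
Among Vasquez, Bianchi, Lund, Harlow, Andersen, Ivanova and Kapoor, by date of commissioning (later first): Vasquez (Feb 26, 2016) before Bianchi and Lund (Nov 15, 2015) before Harlow (Oct 5, 2015) before Andersen (Sep 5, 2011) before Ivanova and Kapoor (Dec 10, 2006).
Bianchi and Lund both have date of rank Mar 22, 2011, so the next rule applies.
Among Bianchi and Lund, alphabetically by surname: Bianchi before Lund.
Ivanova and Kapoor both have date of rank Sep 9, 2007, so the next rule applies.
Among Ivanova and Kapoor, alphabetically by surname: Ivanova before Kapoor.
Among Baptiste, Castillo and Whitfield, by date of commissioning (later first): Baptiste and Castillo (May 18, 2011) before Whitfield (Mar 3, 2008).
Baptiste and Castillo both have date of rank Apr 2, 2011, so the next rule applies.
Among Baptiste and Castillo, alphabetically by surname: Baptiste before Castillo.
Full order: Vasquez, Bianchi, Lund, Harlow, Andersen, Ivanova, Kapoor, Baptiste, Castillo, Whitfield.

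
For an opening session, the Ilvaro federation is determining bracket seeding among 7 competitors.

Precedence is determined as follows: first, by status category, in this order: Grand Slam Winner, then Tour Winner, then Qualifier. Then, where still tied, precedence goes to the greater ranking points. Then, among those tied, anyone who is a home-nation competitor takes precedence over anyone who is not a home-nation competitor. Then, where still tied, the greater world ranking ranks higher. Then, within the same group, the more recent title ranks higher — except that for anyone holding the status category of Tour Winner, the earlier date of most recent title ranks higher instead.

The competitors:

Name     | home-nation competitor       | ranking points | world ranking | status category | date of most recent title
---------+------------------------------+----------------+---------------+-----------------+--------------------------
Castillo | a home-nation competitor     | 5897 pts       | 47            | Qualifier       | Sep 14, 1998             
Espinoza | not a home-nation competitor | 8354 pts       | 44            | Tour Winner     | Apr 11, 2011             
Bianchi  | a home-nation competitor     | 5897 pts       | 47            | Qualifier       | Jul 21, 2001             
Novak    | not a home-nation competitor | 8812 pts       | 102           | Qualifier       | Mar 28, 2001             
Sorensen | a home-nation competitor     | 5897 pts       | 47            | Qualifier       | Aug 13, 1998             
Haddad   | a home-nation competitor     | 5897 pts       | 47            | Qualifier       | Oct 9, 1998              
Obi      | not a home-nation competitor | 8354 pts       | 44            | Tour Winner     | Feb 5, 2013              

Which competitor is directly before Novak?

By status category: Espinoza and Obi (Tour Winner); then Novak, Bianchi, Haddad, Castillo and Sorensen (Qualifier).
Espinoza and Obi both have ranking points 8354 pts, so the next rule applies.
Espinoza and Obi are each not a home-nation competitor, so the next rule applies.
Espinoza and Obi both have world ranking 44, so the next rule applies.
Among Espinoza and Obi, by date of most recent title (earlier first) (reversed rule for this group): Espinoza (Apr 11, 2011) before Obi (Feb 5, 2013).
Among Novak, Bianchi, Haddad, Castillo and Sorensen, by ranking points (higher first): Novak (8812 pts) before Bianchi, Haddad, Castillo and Sorensen (5897 pts).
Bianchi, Haddad, Castillo and Sorensen are each a home-nation competitor, so the next rule applies.
Bianchi, Haddad, Castillo and Sorensen all have world ranking 47, so the next rule applies.
Among Bianchi, Haddad, Castillo and Sorensen, by date of most recent title (later first): Bianchi (Jul 21, 2001) before Haddad (Oct 9, 1998) before Castillo (Sep 14, 1998) before Sorensen (Aug 13, 1998).
Order: Espinoza, Obi, Novak, Bianchi, Haddad, Castillo, Sorensen.

Obi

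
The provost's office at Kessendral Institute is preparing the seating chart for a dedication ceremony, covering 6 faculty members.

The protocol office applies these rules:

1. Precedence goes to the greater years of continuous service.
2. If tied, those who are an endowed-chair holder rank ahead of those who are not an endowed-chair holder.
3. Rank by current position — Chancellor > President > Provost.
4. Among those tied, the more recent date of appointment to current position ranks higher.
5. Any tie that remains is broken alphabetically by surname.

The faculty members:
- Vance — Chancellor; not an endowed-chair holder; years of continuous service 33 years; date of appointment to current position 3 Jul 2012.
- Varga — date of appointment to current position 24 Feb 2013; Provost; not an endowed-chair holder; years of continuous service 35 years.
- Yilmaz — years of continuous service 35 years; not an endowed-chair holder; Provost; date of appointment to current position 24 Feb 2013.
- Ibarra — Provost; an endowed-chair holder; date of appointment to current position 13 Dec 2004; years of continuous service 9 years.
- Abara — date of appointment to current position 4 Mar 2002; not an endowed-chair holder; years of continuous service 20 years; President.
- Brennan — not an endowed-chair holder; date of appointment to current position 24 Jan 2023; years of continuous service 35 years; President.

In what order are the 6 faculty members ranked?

By years of continuous service (higher first): Brennan, Varga and Yilmaz (each 35 years); then Vance (33 years); then Abara (20 years); then Ibarra (9 years).
Brennan, Varga and Yilmaz are each not an endowed-chair holder, so the next rule applies.
Among Brennan, Varga and Yilmaz, by current position: Brennan (President) before Varga and Yilmaz (Provost).
Varga and Yilmaz both have date of appointment to current position 24 Feb 2013, so the next rule applies.
Among Varga and Yilmaz, alphabetically by surname: Varga before Yilmaz.
Full order: Brennan, Varga, Yilmaz, Vance, Abara, Ibarra.

Brennan, Varga, Yilmaz, Vance, Abara, Ibarra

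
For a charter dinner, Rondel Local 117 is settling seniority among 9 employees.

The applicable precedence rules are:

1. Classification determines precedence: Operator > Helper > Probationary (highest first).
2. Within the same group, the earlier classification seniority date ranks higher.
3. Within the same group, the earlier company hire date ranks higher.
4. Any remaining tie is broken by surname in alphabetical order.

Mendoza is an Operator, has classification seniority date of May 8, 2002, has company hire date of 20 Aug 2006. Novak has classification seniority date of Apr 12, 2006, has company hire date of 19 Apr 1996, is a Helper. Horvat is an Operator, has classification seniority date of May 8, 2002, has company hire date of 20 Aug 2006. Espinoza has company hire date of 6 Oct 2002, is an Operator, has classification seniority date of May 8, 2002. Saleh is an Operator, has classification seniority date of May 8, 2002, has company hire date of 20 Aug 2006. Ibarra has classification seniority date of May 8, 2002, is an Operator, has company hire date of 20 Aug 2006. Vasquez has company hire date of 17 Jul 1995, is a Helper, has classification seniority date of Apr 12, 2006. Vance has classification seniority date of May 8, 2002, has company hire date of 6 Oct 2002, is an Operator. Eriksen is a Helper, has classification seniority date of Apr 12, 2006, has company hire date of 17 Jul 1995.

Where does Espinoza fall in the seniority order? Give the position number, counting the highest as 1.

By classification: Espinoza, Vance, Horvat, Ibarra, Mendoza and Saleh (Operator); then Eriksen, Vasquez and Novak (Helper).
Espinoza, Vance, Horvat, Ibarra, Mendoza and Saleh all have classification seniority date May 8, 2002, so the next rule applies.
Among Espinoza, Vance, Horvat, Ibarra, Mendoza and Saleh, by company hire date (earlier first): Espinoza and Vance (6 Oct 2002) before Horvat, Ibarra, Mendoza and Saleh (20 Aug 2006).
Among Espinoza and Vance, alphabetically by surname: Espinoza before Vance.
Among Horvat, Ibarra, Mendoza and Saleh, alphabetically by surname: Horvat before Ibarra before Mendoza before Saleh.
Eriksen, Vasquez and Novak all have classification seniority date Apr 12, 2006, so the next rule applies.
Among Eriksen, Vasquez and Novak, by company hire date (earlier first): Eriksen and Vasquez (17 Jul 1995) before Novak (19 Apr 1996).
Among Eriksen and Vasquez, alphabetically by surname: Eriksen before Vasquez.
Order: Espinoza, Vance, Horvat, Ibarra, Mendoza, Saleh, Eriksen, Vasquez, Novak. So position 1.

1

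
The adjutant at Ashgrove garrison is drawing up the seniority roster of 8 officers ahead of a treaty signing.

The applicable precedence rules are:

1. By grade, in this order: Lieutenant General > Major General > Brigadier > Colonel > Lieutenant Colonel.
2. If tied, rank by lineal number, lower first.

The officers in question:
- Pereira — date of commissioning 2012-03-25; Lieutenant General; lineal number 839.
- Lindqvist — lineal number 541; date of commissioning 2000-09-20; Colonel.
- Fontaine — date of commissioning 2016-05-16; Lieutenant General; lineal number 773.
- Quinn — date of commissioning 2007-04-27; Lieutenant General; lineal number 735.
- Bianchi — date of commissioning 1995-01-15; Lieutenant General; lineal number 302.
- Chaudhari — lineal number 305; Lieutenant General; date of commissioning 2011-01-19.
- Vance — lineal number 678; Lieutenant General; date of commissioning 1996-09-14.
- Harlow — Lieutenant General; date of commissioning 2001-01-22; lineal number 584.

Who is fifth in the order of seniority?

Quinn

By grade: Bianchi, Chaudhari, Harlow, Vance, Quinn, Fontaine and Pereira (Lieutenant General); then Lindqvist (Colonel).
Among Bianchi, Chaudhari, Harlow, Vance, Quinn, Fontaine and Pereira, by lineal number (lower first): Bianchi (302) before Chaudhari (305) before Harlow (584) before Vance (678) before Quinn (735) before Fontaine (773) before Pereira (839).
Order: Bianchi, Chaudhari, Harlow, Vance, Quinn, Fontaine, Pereira, Lindqvist.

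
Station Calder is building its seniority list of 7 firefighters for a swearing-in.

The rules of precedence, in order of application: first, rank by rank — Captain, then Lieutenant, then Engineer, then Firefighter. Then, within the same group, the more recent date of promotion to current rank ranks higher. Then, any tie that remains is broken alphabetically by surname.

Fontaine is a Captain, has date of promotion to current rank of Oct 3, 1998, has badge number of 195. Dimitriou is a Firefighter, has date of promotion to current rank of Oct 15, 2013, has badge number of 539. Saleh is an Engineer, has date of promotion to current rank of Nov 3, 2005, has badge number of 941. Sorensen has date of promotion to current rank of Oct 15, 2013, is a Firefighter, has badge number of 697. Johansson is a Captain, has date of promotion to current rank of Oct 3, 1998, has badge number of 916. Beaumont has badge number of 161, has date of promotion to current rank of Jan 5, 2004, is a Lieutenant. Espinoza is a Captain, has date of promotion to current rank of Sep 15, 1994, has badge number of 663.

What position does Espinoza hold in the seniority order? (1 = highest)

By rank: Fontaine, Johansson and Espinoza (Captain); then Beaumont (Lieutenant); then Saleh (Engineer); then Dimitriou and Sorensen (Firefighter).
Among Fontaine, Johansson and Espinoza, by date of promotion to current rank (later first): Fontaine and Johansson (Oct 3, 1998) before Espinoza (Sep 15, 1994).
Among Fontaine and Johansson, alphabetically by surname: Fontaine before Johansson.
Dimitriou and Sorensen both have date of promotion to current rank Oct 15, 2013, so the next rule applies.
Among Dimitriou and Sorensen, alphabetically by surname: Dimitriou before Sorensen.
Order: Fontaine, Johansson, Espinoza, Beaumont, Saleh, Dimitriou, Sorensen. So position 3.

3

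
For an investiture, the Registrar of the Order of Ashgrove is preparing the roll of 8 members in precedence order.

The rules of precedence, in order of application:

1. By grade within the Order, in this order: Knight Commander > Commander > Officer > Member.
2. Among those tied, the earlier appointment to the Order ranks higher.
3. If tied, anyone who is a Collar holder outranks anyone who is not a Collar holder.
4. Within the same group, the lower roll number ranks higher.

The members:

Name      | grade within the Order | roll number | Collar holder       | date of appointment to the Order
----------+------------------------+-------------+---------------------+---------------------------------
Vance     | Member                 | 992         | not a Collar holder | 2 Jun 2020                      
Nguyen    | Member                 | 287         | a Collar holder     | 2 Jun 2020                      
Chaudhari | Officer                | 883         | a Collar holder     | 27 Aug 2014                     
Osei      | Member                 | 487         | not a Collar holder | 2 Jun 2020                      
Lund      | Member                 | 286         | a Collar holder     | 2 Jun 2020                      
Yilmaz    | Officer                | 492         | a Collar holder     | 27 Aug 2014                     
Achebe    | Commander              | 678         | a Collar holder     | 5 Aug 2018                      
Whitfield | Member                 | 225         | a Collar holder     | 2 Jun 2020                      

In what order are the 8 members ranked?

Achebe, Yilmaz, Chaudhari, Whitfield, Lund, Nguyen, Osei, Vance

By grade within the Order: Achebe (Commander); then Yilmaz and Chaudhari (Officer); then Whitfield, Lund, Nguyen, Osei and Vance (Member).
Yilmaz and Chaudhari both have date of appointment to the Order 27 Aug 2014, so the next rule applies.
Yilmaz and Chaudhari are each a Collar holder, so the next rule applies.
Among Yilmaz and Chaudhari, by roll number (lower first): Yilmaz (492) before Chaudhari (883).
Whitfield, Lund, Nguyen, Osei and Vance all have date of appointment to the Order 2 Jun 2020, so the next rule applies.
Among Whitfield, Lund, Nguyen, Osei and Vance, a Collar holder before not a Collar holder: Whitfield, Lund and Nguyen (a Collar holder) before Osei and Vance (not a Collar holder).
Among Whitfield, Lund and Nguyen, by roll number (lower first): Whitfield (225) before Lund (286) before Nguyen (287).
Among Osei and Vance, by roll number (lower first): Osei (487) before Vance (992).
Full order: Achebe, Yilmaz, Chaudhari, Whitfield, Lund, Nguyen, Osei, Vance.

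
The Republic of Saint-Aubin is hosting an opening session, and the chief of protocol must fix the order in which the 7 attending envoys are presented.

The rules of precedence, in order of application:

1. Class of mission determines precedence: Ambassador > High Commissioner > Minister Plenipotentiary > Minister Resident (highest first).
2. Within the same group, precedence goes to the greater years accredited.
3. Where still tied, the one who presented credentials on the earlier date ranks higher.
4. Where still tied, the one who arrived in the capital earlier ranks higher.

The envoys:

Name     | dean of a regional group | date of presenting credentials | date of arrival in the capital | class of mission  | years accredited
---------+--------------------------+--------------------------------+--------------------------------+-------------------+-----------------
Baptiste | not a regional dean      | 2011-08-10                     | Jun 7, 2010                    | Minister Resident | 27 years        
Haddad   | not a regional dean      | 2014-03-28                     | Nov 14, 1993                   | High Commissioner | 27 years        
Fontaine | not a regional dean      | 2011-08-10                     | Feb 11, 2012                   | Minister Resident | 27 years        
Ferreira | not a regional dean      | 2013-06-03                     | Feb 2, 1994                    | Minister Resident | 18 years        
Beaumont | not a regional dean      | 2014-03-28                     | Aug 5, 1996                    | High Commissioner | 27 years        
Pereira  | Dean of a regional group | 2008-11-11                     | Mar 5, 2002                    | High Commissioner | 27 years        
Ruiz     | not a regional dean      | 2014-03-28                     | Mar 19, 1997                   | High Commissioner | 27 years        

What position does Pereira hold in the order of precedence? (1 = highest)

By class of mission: Pereira, Haddad, Beaumont and Ruiz (High Commissioner); then Baptiste, Fontaine and Ferreira (Minister Resident).
Pereira, Haddad, Beaumont and Ruiz all have years accredited 27 years, so the next rule applies.
Among Pereira, Haddad, Beaumont and Ruiz, by date of presenting credentials (earlier first): Pereira (2008-11-11) before Haddad, Beaumont and Ruiz (2014-03-28).
Among Haddad, Beaumont and Ruiz, by date of arrival in the capital (earlier first): Haddad (Nov 14, 1993) before Beaumont (Aug 5, 1996) before Ruiz (Mar 19, 1997).
Among Baptiste, Fontaine and Ferreira, by years accredited (higher first): Baptiste and Fontaine (27 years) before Ferreira (18 years).
Baptiste and Fontaine both have date of presenting credentials 2011-08-10, so the next rule applies.
Among Baptiste and Fontaine, by date of arrival in the capital (earlier first): Baptiste (Jun 7, 2010) before Fontaine (Feb 11, 2012).
Order: Pereira, Haddad, Beaumont, Ruiz, Baptiste, Fontaine, Ferreira. So position 1.

1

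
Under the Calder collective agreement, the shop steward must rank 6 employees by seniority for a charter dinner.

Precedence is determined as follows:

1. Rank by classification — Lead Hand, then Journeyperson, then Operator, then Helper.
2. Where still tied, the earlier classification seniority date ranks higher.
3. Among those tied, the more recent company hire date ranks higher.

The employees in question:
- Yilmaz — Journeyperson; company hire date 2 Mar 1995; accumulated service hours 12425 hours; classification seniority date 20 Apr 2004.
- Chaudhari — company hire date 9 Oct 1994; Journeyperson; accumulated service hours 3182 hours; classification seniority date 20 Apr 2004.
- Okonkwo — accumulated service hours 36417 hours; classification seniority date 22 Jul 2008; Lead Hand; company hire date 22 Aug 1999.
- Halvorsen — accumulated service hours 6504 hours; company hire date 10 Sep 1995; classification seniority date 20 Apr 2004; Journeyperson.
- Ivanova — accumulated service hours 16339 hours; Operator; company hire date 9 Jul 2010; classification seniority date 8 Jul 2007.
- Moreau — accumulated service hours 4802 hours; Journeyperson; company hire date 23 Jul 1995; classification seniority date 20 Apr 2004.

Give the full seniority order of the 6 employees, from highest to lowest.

By classification: Okonkwo (Lead Hand); then Halvorsen, Moreau, Yilmaz and Chaudhari (Journeyperson); then Ivanova (Operator).
Halvorsen, Moreau, Yilmaz and Chaudhari all have classification seniority date 20 Apr 2004, so the next rule applies.
Among Halvorsen, Moreau, Yilmaz and Chaudhari, by company hire date (later first): Halvorsen (10 Sep 1995) before Moreau (23 Jul 1995) before Yilmaz (2 Mar 1995) before Chaudhari (9 Oct 1994).
Full order: Okonkwo, Halvorsen, Moreau, Yilmaz, Chaudhari, Ivanova.

Okonkwo, Halvorsen, Moreau, Yilmaz, Chaudhari, Ivanova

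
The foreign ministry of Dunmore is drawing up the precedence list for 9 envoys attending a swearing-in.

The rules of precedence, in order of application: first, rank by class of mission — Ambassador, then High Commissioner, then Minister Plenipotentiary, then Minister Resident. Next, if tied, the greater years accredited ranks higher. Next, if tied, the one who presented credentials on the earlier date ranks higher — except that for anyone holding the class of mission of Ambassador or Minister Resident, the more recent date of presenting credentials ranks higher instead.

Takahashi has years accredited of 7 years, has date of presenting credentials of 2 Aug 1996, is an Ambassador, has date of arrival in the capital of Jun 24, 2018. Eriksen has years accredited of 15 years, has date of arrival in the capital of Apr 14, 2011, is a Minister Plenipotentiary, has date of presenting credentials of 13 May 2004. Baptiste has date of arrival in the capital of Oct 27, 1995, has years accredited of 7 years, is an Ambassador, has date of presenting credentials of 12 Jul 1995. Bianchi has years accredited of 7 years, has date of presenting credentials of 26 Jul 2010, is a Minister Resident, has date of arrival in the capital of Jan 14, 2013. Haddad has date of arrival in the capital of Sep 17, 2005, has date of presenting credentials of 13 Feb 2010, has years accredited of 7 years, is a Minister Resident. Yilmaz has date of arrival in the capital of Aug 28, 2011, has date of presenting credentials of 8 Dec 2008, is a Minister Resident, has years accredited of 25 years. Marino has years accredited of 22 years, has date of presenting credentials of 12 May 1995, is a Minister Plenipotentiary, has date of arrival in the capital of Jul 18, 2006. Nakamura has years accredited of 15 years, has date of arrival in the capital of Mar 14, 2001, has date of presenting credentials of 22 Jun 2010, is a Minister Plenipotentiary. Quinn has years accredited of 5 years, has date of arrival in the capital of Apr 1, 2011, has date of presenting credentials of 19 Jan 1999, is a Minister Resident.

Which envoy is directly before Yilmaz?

Nakamura

By class of mission: Takahashi and Baptiste (Ambassador); then Marino, Eriksen and Nakamura (Minister Plenipotentiary); then Yilmaz, Bianchi, Haddad and Quinn (Minister Resident).
Takahashi and Baptiste both have years accredited 7 years, so the next rule applies.
Among Takahashi and Baptiste, by date of presenting credentials (later first) (reversed rule for this group): Takahashi (2 Aug 1996) before Baptiste (12 Jul 1995).
Among Marino, Eriksen and Nakamura, by years accredited (higher first): Marino (22 years) before Eriksen and Nakamura (15 years).
Among Eriksen and Nakamura, by date of presenting credentials (earlier first): Eriksen (13 May 2004) before Nakamura (22 Jun 2010).
Among Yilmaz, Bianchi, Haddad and Quinn, by years accredited (higher first): Yilmaz (25 years) before Bianchi and Haddad (7 years) before Quinn (5 years).
Among Bianchi and Haddad, by date of presenting credentials (later first) (reversed rule for this group): Bianchi (26 Jul 2010) before Haddad (13 Feb 2010).
Order: Takahashi, Baptiste, Marino, Eriksen, Nakamura, Yilmaz, Bianchi, Haddad, Quinn.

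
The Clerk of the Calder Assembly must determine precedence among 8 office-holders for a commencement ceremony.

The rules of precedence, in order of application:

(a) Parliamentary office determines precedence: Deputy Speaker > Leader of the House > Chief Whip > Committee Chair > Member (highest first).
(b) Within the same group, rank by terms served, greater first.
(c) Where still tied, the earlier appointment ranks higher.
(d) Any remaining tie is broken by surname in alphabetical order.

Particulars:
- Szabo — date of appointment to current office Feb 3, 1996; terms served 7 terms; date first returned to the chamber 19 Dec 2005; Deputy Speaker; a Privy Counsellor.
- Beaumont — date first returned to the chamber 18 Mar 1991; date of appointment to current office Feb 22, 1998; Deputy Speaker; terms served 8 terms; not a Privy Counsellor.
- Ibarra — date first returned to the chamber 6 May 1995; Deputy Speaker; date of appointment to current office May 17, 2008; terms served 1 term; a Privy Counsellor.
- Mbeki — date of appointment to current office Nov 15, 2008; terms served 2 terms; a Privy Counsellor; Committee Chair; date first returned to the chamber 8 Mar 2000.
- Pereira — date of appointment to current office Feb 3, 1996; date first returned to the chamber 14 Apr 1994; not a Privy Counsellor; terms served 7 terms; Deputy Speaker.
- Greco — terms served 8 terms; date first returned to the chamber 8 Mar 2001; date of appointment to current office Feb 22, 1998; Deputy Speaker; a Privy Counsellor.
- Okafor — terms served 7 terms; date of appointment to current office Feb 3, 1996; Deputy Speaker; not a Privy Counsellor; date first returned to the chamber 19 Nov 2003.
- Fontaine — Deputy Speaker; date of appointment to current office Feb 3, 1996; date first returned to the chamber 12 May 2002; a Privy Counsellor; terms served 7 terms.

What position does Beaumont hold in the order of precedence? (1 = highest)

1

By parliamentary office: Beaumont, Greco, Fontaine, Okafor, Pereira, Szabo and Ibarra (Deputy Speaker); then Mbeki (Committee Chair).
Among Beaumont, Greco, Fontaine, Okafor, Pereira, Szabo and Ibarra, by terms served (higher first): Beaumont and Greco (8 terms) before Fontaine, Okafor, Pereira and Szabo (7 terms) before Ibarra (1 term).
Beaumont and Greco both have date of appointment to current office Feb 22, 1998, so the next rule applies.
Among Beaumont and Greco, alphabetically by surname: Beaumont before Greco.
Fontaine, Okafor, Pereira and Szabo all have date of appointment to current office Feb 3, 1996, so the next rule applies.
Among Fontaine, Okafor, Pereira and Szabo, alphabetically by surname: Fontaine before Okafor before Pereira before Szabo.
Order: Beaumont, Greco, Fontaine, Okafor, Pereira, Szabo, Ibarra, Mbeki. So position 1.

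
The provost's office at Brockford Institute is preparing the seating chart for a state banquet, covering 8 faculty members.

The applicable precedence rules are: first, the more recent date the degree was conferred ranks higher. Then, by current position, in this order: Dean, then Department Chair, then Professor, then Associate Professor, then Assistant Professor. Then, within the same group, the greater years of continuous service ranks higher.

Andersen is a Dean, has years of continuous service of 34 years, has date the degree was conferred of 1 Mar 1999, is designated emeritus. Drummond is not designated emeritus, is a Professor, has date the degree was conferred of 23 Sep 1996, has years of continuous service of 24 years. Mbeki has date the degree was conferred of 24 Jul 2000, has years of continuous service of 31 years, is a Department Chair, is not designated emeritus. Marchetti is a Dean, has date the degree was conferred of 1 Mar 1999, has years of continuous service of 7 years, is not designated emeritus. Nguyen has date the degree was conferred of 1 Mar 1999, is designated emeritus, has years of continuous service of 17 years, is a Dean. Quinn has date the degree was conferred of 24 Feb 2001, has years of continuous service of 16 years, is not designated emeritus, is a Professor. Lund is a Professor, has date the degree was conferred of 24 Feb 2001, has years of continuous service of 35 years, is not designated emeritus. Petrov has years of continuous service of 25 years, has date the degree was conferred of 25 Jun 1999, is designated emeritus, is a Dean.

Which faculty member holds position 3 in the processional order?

By date the degree was conferred (later first): Lund and Quinn (both 24 Feb 2001); then Mbeki (24 Jul 2000); then Petrov (25 Jun 1999); then Andersen, Nguyen and Marchetti (each 1 Mar 1999); then Drummond (23 Sep 1996).
Lund and Quinn are each Professor, so the next rule applies.
Among Lund and Quinn, by years of continuous service (higher first): Lund (35 years) before Quinn (16 years).
Andersen, Nguyen and Marchetti are each Dean, so the next rule applies.
Among Andersen, Nguyen and Marchetti, by years of continuous service (higher first): Andersen (34 years) before Nguyen (17 years) before Marchetti (7 years).
Order: Lund, Quinn, Mbeki, Petrov, Andersen, Nguyen, Marchetti, Drummond.

Mbeki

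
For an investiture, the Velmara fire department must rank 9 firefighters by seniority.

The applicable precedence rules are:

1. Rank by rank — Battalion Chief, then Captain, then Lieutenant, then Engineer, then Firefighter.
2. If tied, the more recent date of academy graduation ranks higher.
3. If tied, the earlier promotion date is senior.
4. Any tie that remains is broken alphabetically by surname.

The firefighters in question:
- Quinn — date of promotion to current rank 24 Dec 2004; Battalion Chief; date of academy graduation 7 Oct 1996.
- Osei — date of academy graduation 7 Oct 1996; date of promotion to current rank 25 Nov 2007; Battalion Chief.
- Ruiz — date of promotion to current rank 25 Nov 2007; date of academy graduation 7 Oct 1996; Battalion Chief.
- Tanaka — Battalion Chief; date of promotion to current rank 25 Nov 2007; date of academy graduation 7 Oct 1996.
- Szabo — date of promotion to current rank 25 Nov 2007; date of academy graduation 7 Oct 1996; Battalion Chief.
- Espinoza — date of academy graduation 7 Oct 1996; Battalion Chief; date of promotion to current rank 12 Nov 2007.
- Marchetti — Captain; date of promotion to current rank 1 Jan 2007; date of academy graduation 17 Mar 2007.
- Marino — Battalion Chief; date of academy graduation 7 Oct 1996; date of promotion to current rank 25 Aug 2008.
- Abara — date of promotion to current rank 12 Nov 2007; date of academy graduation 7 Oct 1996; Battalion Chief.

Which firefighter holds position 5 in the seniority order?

By rank: Quinn, Abara, Espinoza, Osei, Ruiz, Szabo, Tanaka and Marino (Battalion Chief); then Marchetti (Captain).
Quinn, Abara, Espinoza, Osei, Ruiz, Szabo, Tanaka and Marino all have date of academy graduation 7 Oct 1996, so the next rule applies.
Among Quinn, Abara, Espinoza, Osei, Ruiz, Szabo, Tanaka and Marino, by date of promotion to current rank (earlier first): Quinn (24 Dec 2004) before Abara and Espinoza (12 Nov 2007) before Osei, Ruiz, Szabo and Tanaka (25 Nov 2007) before Marino (25 Aug 2008).
Among Abara and Espinoza, alphabetically by surname: Abara before Espinoza.
Among Osei, Ruiz, Szabo and Tanaka, alphabetically by surname: Osei before Ruiz before Szabo before Tanaka.
Order: Quinn, Abara, Espinoza, Osei, Ruiz, Szabo, Tanaka, Marino, Marchetti.

Ruiz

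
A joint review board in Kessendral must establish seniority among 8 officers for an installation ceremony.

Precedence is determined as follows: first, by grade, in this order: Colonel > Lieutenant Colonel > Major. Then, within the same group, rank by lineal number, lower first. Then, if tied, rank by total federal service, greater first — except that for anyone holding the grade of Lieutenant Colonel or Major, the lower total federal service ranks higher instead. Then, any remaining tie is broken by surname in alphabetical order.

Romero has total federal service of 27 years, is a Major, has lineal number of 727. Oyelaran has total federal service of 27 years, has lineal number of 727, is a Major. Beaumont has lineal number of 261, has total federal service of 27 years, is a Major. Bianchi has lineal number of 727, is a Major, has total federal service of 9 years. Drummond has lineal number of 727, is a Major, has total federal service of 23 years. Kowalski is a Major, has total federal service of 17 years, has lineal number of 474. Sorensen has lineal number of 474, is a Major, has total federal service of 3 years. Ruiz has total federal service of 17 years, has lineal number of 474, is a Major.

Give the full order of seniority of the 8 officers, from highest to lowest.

Beaumont, Sorensen, Kowalski, Ruiz, Bianchi, Drummond, Oyelaran, Romero

By grade: Beaumont, Sorensen, Kowalski, Ruiz, Bianchi, Drummond, Oyelaran and Romero (Major).
Among Beaumont, Sorensen, Kowalski, Ruiz, Bianchi, Drummond, Oyelaran and Romero, by lineal number (lower first): Beaumont (261) before Sorensen, Kowalski and Ruiz (474) before Bianchi, Drummond, Oyelaran and Romero (727).
Among Sorensen, Kowalski and Ruiz, by total federal service (lower first) (reversed rule for this group): Sorensen (3 years) before Kowalski and Ruiz (17 years).
Among Kowalski and Ruiz, alphabetically by surname: Kowalski before Ruiz.
Among Bianchi, Drummond, Oyelaran and Romero, by total federal service (lower first) (reversed rule for this group): Bianchi (9 years) before Drummond (23 years) before Oyelaran and Romero (27 years).
Among Oyelaran and Romero, alphabetically by surname: Oyelaran before Romero.
Full order: Beaumont, Sorensen, Kowalski, Ruiz, Bianchi, Drummond, Oyelaran, Romero.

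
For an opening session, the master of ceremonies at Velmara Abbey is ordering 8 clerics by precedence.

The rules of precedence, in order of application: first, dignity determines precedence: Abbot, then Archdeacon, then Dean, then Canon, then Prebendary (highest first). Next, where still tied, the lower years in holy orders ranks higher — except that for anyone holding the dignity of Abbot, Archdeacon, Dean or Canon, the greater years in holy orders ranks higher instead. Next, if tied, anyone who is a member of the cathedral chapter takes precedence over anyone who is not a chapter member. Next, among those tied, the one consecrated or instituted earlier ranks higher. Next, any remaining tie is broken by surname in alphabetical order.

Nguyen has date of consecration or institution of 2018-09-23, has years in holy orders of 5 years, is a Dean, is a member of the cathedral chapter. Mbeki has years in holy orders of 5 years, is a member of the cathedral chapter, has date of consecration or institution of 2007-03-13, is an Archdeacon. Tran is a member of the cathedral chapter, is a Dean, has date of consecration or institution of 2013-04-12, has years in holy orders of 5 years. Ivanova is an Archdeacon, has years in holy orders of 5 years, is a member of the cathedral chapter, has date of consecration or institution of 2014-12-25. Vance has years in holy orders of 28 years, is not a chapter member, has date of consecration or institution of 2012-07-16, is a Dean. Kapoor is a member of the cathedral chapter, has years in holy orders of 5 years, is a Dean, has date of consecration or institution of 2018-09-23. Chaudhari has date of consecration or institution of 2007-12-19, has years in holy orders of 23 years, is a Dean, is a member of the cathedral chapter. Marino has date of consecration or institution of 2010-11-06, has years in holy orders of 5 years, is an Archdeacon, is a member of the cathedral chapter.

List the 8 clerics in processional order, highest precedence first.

By dignity: Mbeki, Marino and Ivanova (Archdeacon); then Vance, Chaudhari, Tran, Kapoor and Nguyen (Dean).
Mbeki, Marino and Ivanova all have years in holy orders 5 years, so the next rule applies.
Mbeki, Marino and Ivanova are each a member of the cathedral chapter, so the next rule applies.
Among Mbeki, Marino and Ivanova, by date of consecration or institution (earlier first): Mbeki (2007-03-13) before Marino (2010-11-06) before Ivanova (2014-12-25).
Among Vance, Chaudhari, Tran, Kapoor and Nguyen, by years in holy orders (higher first) (reversed rule for this group): Vance (28 years) before Chaudhari (23 years) before Tran, Kapoor and Nguyen (5 years).
Tran, Kapoor and Nguyen are each a member of the cathedral chapter, so the next rule applies.
Among Tran, Kapoor and Nguyen, by date of consecration or institution (earlier first): Tran (2013-04-12) before Kapoor and Nguyen (2018-09-23).
Among Kapoor and Nguyen, alphabetically by surname: Kapoor before Nguyen.
Full order: Mbeki, Marino, Ivanova, Vance, Chaudhari, Tran, Kapoor, Nguyen.

Mbeki, Marino, Ivanova, Vance, Chaudhari, Tran, Kapoor, Nguyen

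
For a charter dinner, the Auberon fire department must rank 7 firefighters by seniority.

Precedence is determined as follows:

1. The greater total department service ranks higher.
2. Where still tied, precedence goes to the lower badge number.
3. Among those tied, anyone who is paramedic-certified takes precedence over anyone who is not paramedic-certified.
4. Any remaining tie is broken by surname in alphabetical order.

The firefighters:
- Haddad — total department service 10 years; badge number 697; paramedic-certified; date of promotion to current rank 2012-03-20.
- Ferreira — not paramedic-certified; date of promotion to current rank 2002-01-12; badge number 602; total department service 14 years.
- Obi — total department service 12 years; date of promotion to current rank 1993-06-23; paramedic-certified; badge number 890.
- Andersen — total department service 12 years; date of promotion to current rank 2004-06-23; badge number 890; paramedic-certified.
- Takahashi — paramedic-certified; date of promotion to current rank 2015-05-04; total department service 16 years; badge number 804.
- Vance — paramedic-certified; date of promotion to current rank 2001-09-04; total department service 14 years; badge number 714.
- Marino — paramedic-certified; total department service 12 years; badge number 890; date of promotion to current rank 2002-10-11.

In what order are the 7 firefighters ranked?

Takahashi, Ferreira, Vance, Andersen, Marino, Obi, Haddad

By total department service (higher first): Takahashi (16 years); then Ferreira and Vance (both 14 years); then Andersen, Marino and Obi (each 12 years); then Haddad (10 years).
Among Ferreira and Vance, by badge number (lower first): Ferreira (602) before Vance (714).
Andersen, Marino and Obi all have badge number 890, so the next rule applies.
Andersen, Marino and Obi are each paramedic-certified, so the next rule applies.
Among Andersen, Marino and Obi, alphabetically by surname: Andersen before Marino before Obi.
Full order: Takahashi, Ferreira, Vance, Andersen, Marino, Obi, Haddad.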